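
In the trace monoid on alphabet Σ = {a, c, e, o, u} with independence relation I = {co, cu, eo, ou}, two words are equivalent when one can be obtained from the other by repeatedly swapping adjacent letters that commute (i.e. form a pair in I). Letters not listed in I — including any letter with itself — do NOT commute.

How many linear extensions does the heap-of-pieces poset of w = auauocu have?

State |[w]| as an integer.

12

0(a) covers ∅
1(u) covers 0:a
2(a) covers 1:u
3(u) covers 2:a
4(o) covers 2:a
5(c) covers 2:a
6(u) covers 3:u
floor of heap: 0:a
completions by unplaced set U, small U first (add the entries for U minus each lowest piece of U):
  |U|=1: {4}:1  {5}:1  {6}:1
  |U|=2: {3,6}:1  {4,5}:2  {4,6}:2  {5,6}:2
  |U|=3: {3,4,6}:3  {3,5,6}:3  {4,5,6}:6
  |U|=4: {3,4,5,6}:12
  |U|=5: {2,3,4,5,6}:12
  start at 0(a): 12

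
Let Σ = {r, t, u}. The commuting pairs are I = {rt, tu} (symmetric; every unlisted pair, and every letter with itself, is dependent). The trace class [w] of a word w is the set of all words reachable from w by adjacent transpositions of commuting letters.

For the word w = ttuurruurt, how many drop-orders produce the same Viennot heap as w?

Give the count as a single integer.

piece 0:t — minimal
piece 1:t rests on {0:t}
piece 2:u — minimal
piece 3:u rests on {2:u}
piece 4:r rests on {3:u}
piece 5:r rests on {4:r}
piece 6:u rests on {5:r}
piece 7:u rests on {6:u}
piece 8:r rests on {7:u}
piece 9:t rests on {1:t}
minimal pieces: {0:t, 2:u}
ways to finish when only these pieces remain (= sum over removing one remaining piece with nothing left below it):
  1 left: {8}→1  {9}→1
  2 left: {1,9}→1  {7,8}→1  {8,9}→2
  3 left: {0,1,9}→1  {1,8,9}→3  {6,7,8}→1  {7,8,9}→3
  4 left: {0,1,8,9}→4  {1,7,8,9}→6  {5,6,7,8}→1  {6,7,8,9}→4
  5 left: {0,1,7,8,9}→10  {1,6,7,8,9}→10  {4,5,6,7,8}→1  {5,6,7,8,9}→5
  6 left: {0,1,6,7,8,9}→20  {1,5,6,7,8,9}→15  {3,4,5,6,7,8}→1  {4,5,6,7,8,9}→6
  7 left: {0,1,5,6,7,8,9}→35  {1,4,5,6,7,8,9}→21  {2,3,4,5,6,7,8}→1  {3,4,5,6,7,8,9}→7
  8 left: {0,1,4,5,6,7,8,9}→56  {1,3,4,5,6,7,8,9}→28  {2,3,4,5,6,7,8,9}→8
  placing 0:t first → 36 extensions
  placing 2:u first → 84 extensions
total linear extensions = 120

120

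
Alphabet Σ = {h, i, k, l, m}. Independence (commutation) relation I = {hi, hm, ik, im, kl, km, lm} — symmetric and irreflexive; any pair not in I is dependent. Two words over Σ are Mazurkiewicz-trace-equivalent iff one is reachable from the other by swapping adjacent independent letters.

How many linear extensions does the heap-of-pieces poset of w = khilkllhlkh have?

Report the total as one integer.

piece 0:k — minimal
piece 1:h rests on {0:k}
piece 2:i — minimal
piece 3:l rests on {1:h, 2:i}
piece 4:k rests on {1:h}
piece 5:l rests on {3:l}
piece 6:l rests on {5:l}
piece 7:h rests on {4:k, 6:l}
piece 8:l rests on {7:h}
piece 9:k rests on {7:h}
piece 10:h rests on {8:l, 9:k}
minimal pieces: {0:k, 2:i}
ways to finish when only these pieces remain (= sum over removing one remaining piece with nothing left below it):
  1 left: {10}→1
  2 left: {8,10}→1  {9,10}→1
  3 left: {8,9,10}→2
  4 left: {7,8,9,10}→2
  5 left: {4,7,8,9,10}→2  {6,7,8,9,10}→2
  6 left: {4,6,7,8,9,10}→4  {5,6,7,8,9,10}→2
  7 left: {3,5,6,7,8,9,10}→2  {4,5,6,7,8,9,10}→6
  8 left: {2,3,5,6,7,8,9,10}→2  {3,4,5,6,7,8,9,10}→8
  9 left: {1,3,4,5,6,7,8,9,10}→8  {2,3,4,5,6,7,8,9,10}→10
  placing 0:k first → 18 extensions
  placing 2:i first → 8 extensions
total linear extensions = 26

26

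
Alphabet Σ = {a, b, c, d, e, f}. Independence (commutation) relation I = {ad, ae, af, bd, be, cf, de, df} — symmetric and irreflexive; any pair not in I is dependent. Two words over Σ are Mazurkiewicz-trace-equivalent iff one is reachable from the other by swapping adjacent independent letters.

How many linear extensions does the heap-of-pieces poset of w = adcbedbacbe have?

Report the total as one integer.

80

drop 0:a onto floor
drop 1:d onto floor
drop 2:c onto {0:a, 1:d}
drop 3:b onto {2:c}
drop 4:e onto {2:c}
drop 5:d onto {2:c}
drop 6:b onto {3:b}
drop 7:a onto {6:b}
drop 8:c onto {4:e, 5:d, 7:a}
drop 9:b onto {8:c}
drop 10:e onto {8:c}
ground layer = {0:a, 1:d}
drop-orders for the pieces not yet dropped (sum over which currently-grounded one goes next):
  1 to go: {9} 1  {10} 1
  2 to go: {9,10} 2
  3 to go: {8,9,10} 2
  4 to go: {4,8,9,10} 2  {5,8,9,10} 2  {7,8,9,10} 2
  5 to go: {4,5,8,9,10} 4  {4,7,8,9,10} 4  {5,7,8,9,10} 4  {6,7,8,9,10} 2
  6 to go: {3,6,7,8,9,10} 2  {4,5,7,8,9,10} 12  {4,6,7,8,9,10} 6  {5,6,7,8,9,10} 6
  7 to go: {3,4,6,7,8,9,10} 8  {3,5,6,7,8,9,10} 8  {4,5,6,7,8,9,10} 24
  8 to go: {3,4,5,6,7,8,9,10} 40
  9 to go: {2,3,4,5,6,7,8,9,10} 40
  if 0:a drops first: 40 orders
  if 1:d drops first: 40 orders
heap linearizations: 80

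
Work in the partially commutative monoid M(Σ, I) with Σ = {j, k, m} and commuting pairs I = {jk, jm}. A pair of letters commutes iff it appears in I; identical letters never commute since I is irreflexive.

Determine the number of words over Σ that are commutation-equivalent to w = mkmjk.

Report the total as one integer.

#0=m has no predecessor
#1=k depends on [0:m]
#2=m depends on [1:k]
#3=j has no predecessor
#4=k depends on [2:m]
sources: [0:m, 3:j]
N(rest) = Σ N(rest − s) over sources s of rest; N(one piece) = 1:
  size 1 → [3]=1  [4]=1
  size 2 → [2,4]=1  [3,4]=2
  size 3 → [1,2,4]=1  [2,3,4]=3
  first=0(m) contributes 4
  first=3(j) contributes 1
|[w]| = 5

5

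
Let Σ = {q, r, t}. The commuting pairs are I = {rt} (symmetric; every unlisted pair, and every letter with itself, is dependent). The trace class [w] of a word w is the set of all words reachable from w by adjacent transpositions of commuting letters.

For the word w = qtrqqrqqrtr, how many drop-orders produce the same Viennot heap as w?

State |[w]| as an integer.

piece 0:q — minimal
piece 1:t rests on {0:q}
piece 2:r rests on {0:q}
piece 3:q rests on {1:t, 2:r}
piece 4:q rests on {3:q}
piece 5:r rests on {4:q}
piece 6:q rests on {5:r}
piece 7:q rests on {6:q}
piece 8:r rests on {7:q}
piece 9:t rests on {7:q}
piece 10:r rests on {8:r}
minimal pieces: {0:q}
ways to finish when only these pieces remain (= sum over removing one remaining piece with nothing left below it):
  1 left: {9}→1  {10}→1
  2 left: {8,10}→1  {9,10}→2
  3 left: {8,9,10}→3
  4 left: {7,8,9,10}→3
  5 left: {6,7,8,9,10}→3
  6 left: {5,6,7,8,9,10}→3
  7 left: {4,5,6,7,8,9,10}→3
  8 left: {3,4,5,6,7,8,9,10}→3
  9 left: {1,3,4,5,6,7,8,9,10}→3  {2,3,4,5,6,7,8,9,10}→3
  placing 0:q first → 6 extensions

6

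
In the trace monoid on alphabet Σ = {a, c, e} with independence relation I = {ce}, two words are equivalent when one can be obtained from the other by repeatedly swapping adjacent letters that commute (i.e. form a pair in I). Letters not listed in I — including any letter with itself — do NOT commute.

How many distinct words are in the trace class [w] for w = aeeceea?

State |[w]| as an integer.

#0=a has no predecessor
#1=e depends on [0:a]
#2=e depends on [1:e]
#3=c depends on [0:a]
#4=e depends on [2:e]
#5=e depends on [4:e]
#6=a depends on [3:c, 5:e]
sources: [0:a]
N(rest) = Σ N(rest − s) over sources s of rest; N(one piece) = 1:
  size 1 → [6]=1
  size 2 → [3,6]=1  [5,6]=1
  size 3 → [3,5,6]=2  [4,5,6]=1
  size 4 → [2,4,5,6]=1  [3,4,5,6]=3
  size 5 → [1,2,4,5,6]=1  [2,3,4,5,6]=4
  first=0(a) contributes 5

5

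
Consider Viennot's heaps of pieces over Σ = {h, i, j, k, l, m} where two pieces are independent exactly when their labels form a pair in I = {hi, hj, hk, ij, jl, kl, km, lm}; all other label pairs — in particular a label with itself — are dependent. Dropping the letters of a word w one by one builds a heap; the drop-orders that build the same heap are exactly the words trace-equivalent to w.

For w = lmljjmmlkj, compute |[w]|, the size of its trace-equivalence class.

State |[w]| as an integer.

360

drop 0:l onto floor
drop 1:m onto floor
drop 2:l onto {0:l}
drop 3:j onto {1:m}
drop 4:j onto {3:j}
drop 5:m onto {4:j}
drop 6:m onto {5:m}
drop 7:l onto {2:l}
drop 8:k onto {4:j}
drop 9:j onto {6:m, 8:k}
ground layer = {0:l, 1:m}
drop-orders for the pieces not yet dropped (sum over which currently-grounded one goes next):
  1 to go: {7} 1  {9} 1
  2 to go: {2,7} 1  {6,9} 1  {7,9} 2  {8,9} 1
  3 to go: {0,2,7} 1  {2,7,9} 3  {5,6,9} 1  {6,7,9} 3  {6,8,9} 2  {7,8,9} 3
  4 to go: {0,2,7,9} 4  {2,6,7,9} 6  {2,7,8,9} 6  {5,6,7,9} 4  {5,6,8,9} 3  {6,7,8,9} 8
  5 to go: {0,2,6,7,9} 10  {0,2,7,8,9} 10  {2,5,6,7,9} 10  {2,6,7,8,9} 20  {4,5,6,8,9} 3  {5,6,7,8,9} 15
  6 to go: {0,2,5,6,7,9} 20  {0,2,6,7,8,9} 40  {2,5,6,7,8,9} 45  {3,4,5,6,8,9} 3  {4,5,6,7,8,9} 18
  7 to go: {0,2,5,6,7,8,9} 105  {1,3,4,5,6,8,9} 3  {2,4,5,6,7,8,9} 63  {3,4,5,6,7,8,9} 21
  8 to go: {0,2,4,5,6,7,8,9} 168  {1,3,4,5,6,7,8,9} 24  {2,3,4,5,6,7,8,9} 84
  if 0:l drops first: 108 orders
  if 1:m drops first: 252 orders
heap linearizations: 360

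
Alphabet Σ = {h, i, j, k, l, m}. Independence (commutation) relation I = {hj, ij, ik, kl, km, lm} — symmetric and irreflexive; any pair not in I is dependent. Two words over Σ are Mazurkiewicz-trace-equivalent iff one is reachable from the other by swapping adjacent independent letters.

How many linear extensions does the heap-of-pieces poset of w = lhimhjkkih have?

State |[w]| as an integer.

#0=l has no predecessor
#1=h depends on [0:l]
#2=i depends on [1:h]
#3=m depends on [2:i]
#4=h depends on [3:m]
#5=j depends on [3:m]
#6=k depends on [4:h, 5:j]
#7=k depends on [6:k]
#8=i depends on [4:h]
#9=h depends on [7:k, 8:i]
sources: [0:l]
N(rest) = Σ N(rest − s) over sources s of rest; N(one piece) = 1:
  size 1 → [9]=1
  size 2 → [7,9]=1  [8,9]=1
  size 3 → [6,7,9]=1  [7,8,9]=2
  size 4 → [5,6,7,9]=1  [6,7,8,9]=3
  size 5 → [4,6,7,8,9]=3  [5,6,7,8,9]=4
  size 6 → [4,5,6,7,8,9]=7
  size 7 → [3,4,5,6,7,8,9]=7
  size 8 → [2,3,4,5,6,7,8,9]=7
  first=0(l) contributes 7

7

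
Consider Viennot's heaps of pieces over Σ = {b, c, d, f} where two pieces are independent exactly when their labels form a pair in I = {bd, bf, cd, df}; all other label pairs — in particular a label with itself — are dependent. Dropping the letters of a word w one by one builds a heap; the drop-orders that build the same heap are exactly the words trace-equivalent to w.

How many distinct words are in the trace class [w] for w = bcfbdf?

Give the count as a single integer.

#0=b has no predecessor
#1=c depends on [0:b]
#2=f depends on [1:c]
#3=b depends on [1:c]
#4=d has no predecessor
#5=f depends on [2:f]
sources: [0:b, 4:d]
N(rest) = Σ N(rest − s) over sources s of rest; N(one piece) = 1:
  size 1 → [3]=1  [4]=1  [5]=1
  size 2 → [2,5]=1  [3,4]=2  [3,5]=2  [4,5]=2
  size 3 → [2,3,5]=3  [2,4,5]=3  [3,4,5]=6
  size 4 → [1,2,3,5]=3  [2,3,4,5]=12
  first=0(b) contributes 15
  first=4(d) contributes 3
|[w]| = 18

18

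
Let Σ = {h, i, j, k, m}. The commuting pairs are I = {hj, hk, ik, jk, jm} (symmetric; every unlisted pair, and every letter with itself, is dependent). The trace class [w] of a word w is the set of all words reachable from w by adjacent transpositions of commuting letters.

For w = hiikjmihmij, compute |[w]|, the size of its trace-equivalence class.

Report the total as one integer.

9

piece 0:h — minimal
piece 1:i rests on {0:h}
piece 2:i rests on {1:i}
piece 3:k — minimal
piece 4:j rests on {2:i}
piece 5:m rests on {2:i, 3:k}
piece 6:i rests on {4:j, 5:m}
piece 7:h rests on {6:i}
piece 8:m rests on {7:h}
piece 9:i rests on {8:m}
piece 10:j rests on {9:i}
minimal pieces: {0:h, 3:k}
ways to finish when only these pieces remain (= sum over removing one remaining piece with nothing left below it):
  1 left: {10}→1
  2 left: {9,10}→1
  3 left: {8,9,10}→1
  4 left: {7,8,9,10}→1
  5 left: {6,7,8,9,10}→1
  6 left: {4,6,7,8,9,10}→1  {5,6,7,8,9,10}→1
  7 left: {3,5,6,7,8,9,10}→1  {4,5,6,7,8,9,10}→2
  8 left: {2,4,5,6,7,8,9,10}→2  {3,4,5,6,7,8,9,10}→3
  9 left: {1,2,4,5,6,7,8,9,10}→2  {2,3,4,5,6,7,8,9,10}→5
  placing 0:h first → 7 extensions
  placing 3:k first → 2 extensions
total linear extensions = 9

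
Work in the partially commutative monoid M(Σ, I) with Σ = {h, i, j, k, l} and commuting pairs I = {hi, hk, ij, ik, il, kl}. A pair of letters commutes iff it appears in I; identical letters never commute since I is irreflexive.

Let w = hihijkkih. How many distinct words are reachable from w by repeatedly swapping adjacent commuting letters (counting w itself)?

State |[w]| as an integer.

252

0(h) covers ∅
1(i) covers ∅
2(h) covers 0:h
3(i) covers 1:i
4(j) covers 2:h
5(k) covers 4:j
6(k) covers 5:k
7(i) covers 3:i
8(h) covers 4:j
floor of heap: 0:h, 1:i
completions by unplaced set U, small U first (add the entries for U minus each lowest piece of U):
  |U|=1: {6}:1  {7}:1  {8}:1
  |U|=2: {3,7}:1  {5,6}:1  {6,7}:2  {6,8}:2  {7,8}:2
  |U|=3: {1,3,7}:1  {3,6,7}:3  {3,7,8}:3  {5,6,7}:3  {5,6,8}:3  {6,7,8}:6
  |U|=4: {1,3,6,7}:4  {1,3,7,8}:4  {3,5,6,7}:6  {3,6,7,8}:12  {4,5,6,8}:3  {5,6,7,8}:12
  |U|=5: {1,3,5,6,7}:10  {1,3,6,7,8}:20  {2,4,5,6,8}:3  {3,5,6,7,8}:30  {4,5,6,7,8}:15
  |U|=6: {0,2,4,5,6,8}:3  {1,3,5,6,7,8}:60  {2,4,5,6,7,8}:18  {3,4,5,6,7,8}:45
  |U|=7: {0,2,4,5,6,7,8}:21  {1,3,4,5,6,7,8}:105  {2,3,4,5,6,7,8}:63
  start at 0(h): 168
  start at 1(i): 84
sum over floor = 252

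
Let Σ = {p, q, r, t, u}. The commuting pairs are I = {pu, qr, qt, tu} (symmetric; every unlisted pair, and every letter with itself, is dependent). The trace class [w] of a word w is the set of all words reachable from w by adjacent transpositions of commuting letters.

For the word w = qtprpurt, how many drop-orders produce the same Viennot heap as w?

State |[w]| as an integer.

4

piece 0:q — minimal
piece 1:t — minimal
piece 2:p rests on {0:q, 1:t}
piece 3:r rests on {2:p}
piece 4:p rests on {3:r}
piece 5:u rests on {3:r}
piece 6:r rests on {4:p, 5:u}
piece 7:t rests on {6:r}
minimal pieces: {0:q, 1:t}
ways to finish when only these pieces remain (= sum over removing one remaining piece with nothing left below it):
  1 left: {7}→1
  2 left: {6,7}→1
  3 left: {4,6,7}→1  {5,6,7}→1
  4 left: {4,5,6,7}→2
  5 left: {3,4,5,6,7}→2
  6 left: {2,3,4,5,6,7}→2
  placing 0:q first → 2 extensions
  placing 1:t first → 2 extensions
total linear extensions = 4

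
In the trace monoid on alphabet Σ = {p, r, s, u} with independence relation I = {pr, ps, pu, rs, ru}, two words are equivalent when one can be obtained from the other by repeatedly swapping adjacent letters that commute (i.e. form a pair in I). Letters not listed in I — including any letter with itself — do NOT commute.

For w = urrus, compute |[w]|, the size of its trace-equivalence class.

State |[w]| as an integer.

10

#0=u has no predecessor
#1=r has no predecessor
#2=r depends on [1:r]
#3=u depends on [0:u]
#4=s depends on [3:u]
sources: [0:u, 1:r]
N(rest) = Σ N(rest − s) over sources s of rest; N(one piece) = 1:
  size 1 → [2]=1  [4]=1
  size 2 → [1,2]=1  [2,4]=2  [3,4]=1
  size 3 → [0,3,4]=1  [1,2,4]=3  [2,3,4]=3
  first=0(u) contributes 6
  first=1(r) contributes 4
|[w]| = 10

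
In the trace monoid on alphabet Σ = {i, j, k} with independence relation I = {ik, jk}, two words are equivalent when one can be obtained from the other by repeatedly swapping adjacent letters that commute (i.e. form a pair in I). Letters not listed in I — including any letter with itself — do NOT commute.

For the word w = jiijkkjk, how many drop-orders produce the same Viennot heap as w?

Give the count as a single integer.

drop 0:j onto floor
drop 1:i onto {0:j}
drop 2:i onto {1:i}
drop 3:j onto {2:i}
drop 4:k onto floor
drop 5:k onto {4:k}
drop 6:j onto {3:j}
drop 7:k onto {5:k}
ground layer = {0:j, 4:k}
drop-orders for the pieces not yet dropped (sum over which currently-grounded one goes next):
  1 to go: {6} 1  {7} 1
  2 to go: {3,6} 1  {5,7} 1  {6,7} 2
  3 to go: {2,3,6} 1  {3,6,7} 3  {4,5,7} 1  {5,6,7} 3
  4 to go: {1,2,3,6} 1  {2,3,6,7} 4  {3,5,6,7} 6  {4,5,6,7} 4
  5 to go: {0,1,2,3,6} 1  {1,2,3,6,7} 5  {2,3,5,6,7} 10  {3,4,5,6,7} 10
  6 to go: {0,1,2,3,6,7} 6  {1,2,3,5,6,7} 15  {2,3,4,5,6,7} 20
  if 0:j drops first: 35 orders
  if 4:k drops first: 21 orders
heap linearizations: 56

56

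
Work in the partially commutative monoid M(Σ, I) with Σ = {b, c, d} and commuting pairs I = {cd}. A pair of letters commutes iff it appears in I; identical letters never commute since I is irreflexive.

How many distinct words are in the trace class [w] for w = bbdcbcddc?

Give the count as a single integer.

drop 0:b onto floor
drop 1:b onto {0:b}
drop 2:d onto {1:b}
drop 3:c onto {1:b}
drop 4:b onto {2:d, 3:c}
drop 5:c onto {4:b}
drop 6:d onto {4:b}
drop 7:d onto {6:d}
drop 8:c onto {5:c}
ground layer = {0:b}
drop-orders for the pieces not yet dropped (sum over which currently-grounded one goes next):
  1 to go: {7} 1  {8} 1
  2 to go: {5,8} 1  {6,7} 1  {7,8} 2
  3 to go: {5,7,8} 3  {6,7,8} 3
  4 to go: {5,6,7,8} 6
  5 to go: {4,5,6,7,8} 6
  6 to go: {2,4,5,6,7,8} 6  {3,4,5,6,7,8} 6
  7 to go: {2,3,4,5,6,7,8} 12
  if 0:b drops first: 12 orders

12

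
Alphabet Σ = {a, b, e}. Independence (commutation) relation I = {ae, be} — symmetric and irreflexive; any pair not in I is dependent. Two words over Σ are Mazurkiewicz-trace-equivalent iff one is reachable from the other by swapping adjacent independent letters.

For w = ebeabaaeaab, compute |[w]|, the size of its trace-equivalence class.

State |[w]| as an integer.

165

#0=e has no predecessor
#1=b has no predecessor
#2=e depends on [0:e]
#3=a depends on [1:b]
#4=b depends on [3:a]
#5=a depends on [4:b]
#6=a depends on [5:a]
#7=e depends on [2:e]
#8=a depends on [6:a]
#9=a depends on [8:a]
#10=b depends on [9:a]
sources: [0:e, 1:b]
N(rest) = Σ N(rest − s) over sources s of rest; N(one piece) = 1:
  size 1 → [7]=1  [10]=1
  size 2 → [2,7]=1  [7,10]=2  [9,10]=1
  size 3 → [0,2,7]=1  [2,7,10]=3  [7,9,10]=3  [8,9,10]=1
  size 4 → [0,2,7,10]=4  [2,7,9,10]=6  [6,8,9,10]=1  [7,8,9,10]=4
  size 5 → [0,2,7,9,10]=10  [2,7,8,9,10]=10  [5,6,8,9,10]=1  [6,7,8,9,10]=5
  size 6 → [0,2,7,8,9,10]=20  [2,6,7,8,9,10]=15  [4,5,6,8,9,10]=1  [5,6,7,8,9,10]=6
  size 7 → [0,2,6,7,8,9,10]=35  [2,5,6,7,8,9,10]=21  [3,4,5,6,8,9,10]=1  [4,5,6,7,8,9,10]=7
  size 8 → [0,2,5,6,7,8,9,10]=56  [1,3,4,5,6,8,9,10]=1  [2,4,5,6,7,8,9,10]=28  [3,4,5,6,7,8,9,10]=8
  size 9 → [0,2,4,5,6,7,8,9,10]=84  [1,3,4,5,6,7,8,9,10]=9  [2,3,4,5,6,7,8,9,10]=36
  first=0(e) contributes 45
  first=1(b) contributes 120
|[w]| = 165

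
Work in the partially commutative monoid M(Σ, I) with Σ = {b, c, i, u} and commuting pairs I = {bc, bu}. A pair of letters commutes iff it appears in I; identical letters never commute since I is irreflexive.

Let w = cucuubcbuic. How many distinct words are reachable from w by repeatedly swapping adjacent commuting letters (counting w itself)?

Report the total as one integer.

36

0(c) covers ∅
1(u) covers 0:c
2(c) covers 1:u
3(u) covers 2:c
4(u) covers 3:u
5(b) covers ∅
6(c) covers 4:u
7(b) covers 5:b
8(u) covers 6:c
9(i) covers 7:b, 8:u
10(c) covers 9:i
floor of heap: 0:c, 5:b
completions by unplaced set U, small U first (add the entries for U minus each lowest piece of U):
  |U|=1: {10}:1
  |U|=2: {9,10}:1
  |U|=3: {7,9,10}:1  {8,9,10}:1
  |U|=4: {5,7,9,10}:1  {6,8,9,10}:1  {7,8,9,10}:2
  |U|=5: {4,6,8,9,10}:1  {5,7,8,9,10}:3  {6,7,8,9,10}:3
  |U|=6: {3,4,6,8,9,10}:1  {4,6,7,8,9,10}:4  {5,6,7,8,9,10}:6
  |U|=7: {2,3,4,6,8,9,10}:1  {3,4,6,7,8,9,10}:5  {4,5,6,7,8,9,10}:10
  |U|=8: {1,2,3,4,6,8,9,10}:1  {2,3,4,6,7,8,9,10}:6  {3,4,5,6,7,8,9,10}:15
  |U|=9: {0,1,2,3,4,6,8,9,10}:1  {1,2,3,4,6,7,8,9,10}:7  {2,3,4,5,6,7,8,9,10}:21
  start at 0(c): 28
  start at 5(b): 8
sum over floor = 36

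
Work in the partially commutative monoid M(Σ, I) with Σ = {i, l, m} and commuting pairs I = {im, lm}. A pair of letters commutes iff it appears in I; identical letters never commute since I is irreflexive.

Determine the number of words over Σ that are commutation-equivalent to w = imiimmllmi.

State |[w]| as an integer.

0(i) covers ∅
1(m) covers ∅
2(i) covers 0:i
3(i) covers 2:i
4(m) covers 1:m
5(m) covers 4:m
6(l) covers 3:i
7(l) covers 6:l
8(m) covers 5:m
9(i) covers 7:l
floor of heap: 0:i, 1:m
completions by unplaced set U, small U first (add the entries for U minus each lowest piece of U):
  |U|=1: {8}:1  {9}:1
  |U|=2: {5,8}:1  {7,9}:1  {8,9}:2
  |U|=3: {4,5,8}:1  {5,8,9}:3  {6,7,9}:1  {7,8,9}:3
  |U|=4: {1,4,5,8}:1  {3,6,7,9}:1  {4,5,8,9}:4  {5,7,8,9}:6  {6,7,8,9}:4
  |U|=5: {1,4,5,8,9}:5  {2,3,6,7,9}:1  {3,6,7,8,9}:5  {4,5,7,8,9}:10  {5,6,7,8,9}:10
  |U|=6: {0,2,3,6,7,9}:1  {1,4,5,7,8,9}:15  {2,3,6,7,8,9}:6  {3,5,6,7,8,9}:15  {4,5,6,7,8,9}:20
  |U|=7: {0,2,3,6,7,8,9}:7  {1,4,5,6,7,8,9}:35  {2,3,5,6,7,8,9}:21  {3,4,5,6,7,8,9}:35
  |U|=8: {0,2,3,5,6,7,8,9}:28  {1,3,4,5,6,7,8,9}:70  {2,3,4,5,6,7,8,9}:56
  start at 0(i): 126
  start at 1(m): 84
sum over floor = 210

210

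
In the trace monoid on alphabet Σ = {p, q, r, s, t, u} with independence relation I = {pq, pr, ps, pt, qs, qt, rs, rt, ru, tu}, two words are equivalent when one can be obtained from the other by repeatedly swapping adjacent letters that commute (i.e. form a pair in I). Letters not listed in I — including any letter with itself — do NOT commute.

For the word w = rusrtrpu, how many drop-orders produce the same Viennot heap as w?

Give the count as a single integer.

0(r) covers ∅
1(u) covers ∅
2(s) covers 1:u
3(r) covers 0:r
4(t) covers 2:s
5(r) covers 3:r
6(p) covers 1:u
7(u) covers 2:s, 6:p
floor of heap: 0:r, 1:u
completions by unplaced set U, small U first (add the entries for U minus each lowest piece of U):
  |U|=1: {4}:1  {5}:1  {7}:1
  |U|=2: {3,5}:1  {4,5}:2  {4,7}:2  {5,7}:2  {6,7}:1
  |U|=3: {0,3,5}:1  {2,4,7}:2  {3,4,5}:3  {3,5,7}:3  {4,5,7}:6  {4,6,7}:3  {5,6,7}:3
  |U|=4: {0,3,4,5}:4  {0,3,5,7}:4  {2,4,5,7}:8  {2,4,6,7}:5  {3,4,5,7}:12  {3,5,6,7}:6  {4,5,6,7}:12
  |U|=5: {0,3,4,5,7}:20  {0,3,5,6,7}:10  {1,2,4,6,7}:5  {2,3,4,5,7}:20  {2,4,5,6,7}:25  {3,4,5,6,7}:30
  |U|=6: {0,2,3,4,5,7}:40  {0,3,4,5,6,7}:60  {1,2,4,5,6,7}:30  {2,3,4,5,6,7}:75
  start at 0(r): 105
  start at 1(u): 175
sum over floor = 280

280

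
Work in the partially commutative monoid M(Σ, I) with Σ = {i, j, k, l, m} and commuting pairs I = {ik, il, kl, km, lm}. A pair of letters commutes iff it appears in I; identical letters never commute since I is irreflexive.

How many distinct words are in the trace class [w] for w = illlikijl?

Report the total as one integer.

0(i) covers ∅
1(l) covers ∅
2(l) covers 1:l
3(l) covers 2:l
4(i) covers 0:i
5(k) covers ∅
6(i) covers 4:i
7(j) covers 3:l, 5:k, 6:i
8(l) covers 7:j
floor of heap: 0:i, 1:l, 5:k
completions by unplaced set U, small U first (add the entries for U minus each lowest piece of U):
  |U|=1: {8}:1
  |U|=2: {7,8}:1
  |U|=3: {3,7,8}:1  {5,7,8}:1  {6,7,8}:1
  |U|=4: {2,3,7,8}:1  {3,5,7,8}:2  {3,6,7,8}:2  {4,6,7,8}:1  {5,6,7,8}:2
  |U|=5: {0,4,6,7,8}:1  {1,2,3,7,8}:1  {2,3,5,7,8}:3  {2,3,6,7,8}:3  {3,4,6,7,8}:3  {3,5,6,7,8}:6  {4,5,6,7,8}:3
  |U|=6: {0,3,4,6,7,8}:4  {0,4,5,6,7,8}:4  {1,2,3,5,7,8}:4  {1,2,3,6,7,8}:4  {2,3,4,6,7,8}:6  {2,3,5,6,7,8}:12  {3,4,5,6,7,8}:12
  |U|=7: {0,2,3,4,6,7,8}:10  {0,3,4,5,6,7,8}:20  {1,2,3,4,6,7,8}:10  {1,2,3,5,6,7,8}:20  {2,3,4,5,6,7,8}:30
  start at 0(i): 60
  start at 1(l): 60
  start at 5(k): 20
sum over floor = 140

140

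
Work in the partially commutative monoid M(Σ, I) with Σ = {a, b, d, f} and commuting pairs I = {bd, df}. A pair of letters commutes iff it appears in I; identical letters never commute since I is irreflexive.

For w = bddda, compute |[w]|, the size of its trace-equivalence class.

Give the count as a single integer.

4

drop 0:b onto floor
drop 1:d onto floor
drop 2:d onto {1:d}
drop 3:d onto {2:d}
drop 4:a onto {0:b, 3:d}
ground layer = {0:b, 1:d}
drop-orders for the pieces not yet dropped (sum over which currently-grounded one goes next):
  1 to go: {4} 1
  2 to go: {0,4} 1  {3,4} 1
  3 to go: {0,3,4} 2  {2,3,4} 1
  if 0:b drops first: 1 orders
  if 1:d drops first: 3 orders
heap linearizations: 4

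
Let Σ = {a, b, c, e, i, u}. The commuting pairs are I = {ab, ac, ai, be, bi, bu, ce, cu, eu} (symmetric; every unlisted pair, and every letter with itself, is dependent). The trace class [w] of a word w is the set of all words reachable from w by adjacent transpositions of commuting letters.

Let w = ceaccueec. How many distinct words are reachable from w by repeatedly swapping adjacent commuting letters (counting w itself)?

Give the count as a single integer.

0(c) covers ∅
1(e) covers ∅
2(a) covers 1:e
3(c) covers 0:c
4(c) covers 3:c
5(u) covers 2:a
6(e) covers 2:a
7(e) covers 6:e
8(c) covers 4:c
floor of heap: 0:c, 1:e
completions by unplaced set U, small U first (add the entries for U minus each lowest piece of U):
  |U|=1: {5}:1  {7}:1  {8}:1
  |U|=2: {4,8}:1  {5,7}:2  {5,8}:2  {6,7}:1  {7,8}:2
  |U|=3: {3,4,8}:1  {4,5,8}:3  {4,7,8}:3  {5,6,7}:3  {5,7,8}:6  {6,7,8}:3
  |U|=4: {0,3,4,8}:1  {2,5,6,7}:3  {3,4,5,8}:4  {3,4,7,8}:4  {4,5,7,8}:12  {4,6,7,8}:6  {5,6,7,8}:12
  |U|=5: {0,3,4,5,8}:5  {0,3,4,7,8}:5  {1,2,5,6,7}:3  {2,5,6,7,8}:15  {3,4,5,7,8}:20  {3,4,6,7,8}:10  {4,5,6,7,8}:30
  |U|=6: {0,3,4,5,7,8}:30  {0,3,4,6,7,8}:15  {1,2,5,6,7,8}:18  {2,4,5,6,7,8}:45  {3,4,5,6,7,8}:60
  |U|=7: {0,3,4,5,6,7,8}:105  {1,2,4,5,6,7,8}:63  {2,3,4,5,6,7,8}:105
  start at 0(c): 168
  start at 1(e): 210
sum over floor = 378

378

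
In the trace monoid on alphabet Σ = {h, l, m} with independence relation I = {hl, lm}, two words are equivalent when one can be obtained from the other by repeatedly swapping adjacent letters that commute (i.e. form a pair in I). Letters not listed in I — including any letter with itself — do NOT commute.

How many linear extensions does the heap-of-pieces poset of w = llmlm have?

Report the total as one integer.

10

drop 0:l onto floor
drop 1:l onto {0:l}
drop 2:m onto floor
drop 3:l onto {1:l}
drop 4:m onto {2:m}
ground layer = {0:l, 2:m}
drop-orders for the pieces not yet dropped (sum over which currently-grounded one goes next):
  1 to go: {3} 1  {4} 1
  2 to go: {1,3} 1  {2,4} 1  {3,4} 2
  3 to go: {0,1,3} 1  {1,3,4} 3  {2,3,4} 3
  if 0:l drops first: 6 orders
  if 2:m drops first: 4 orders
heap linearizations: 10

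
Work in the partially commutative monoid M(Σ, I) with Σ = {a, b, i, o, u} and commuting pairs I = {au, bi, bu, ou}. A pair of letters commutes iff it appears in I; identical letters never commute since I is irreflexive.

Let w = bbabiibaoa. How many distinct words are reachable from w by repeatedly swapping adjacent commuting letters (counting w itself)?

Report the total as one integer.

drop 0:b onto floor
drop 1:b onto {0:b}
drop 2:a onto {1:b}
drop 3:b onto {2:a}
drop 4:i onto {2:a}
drop 5:i onto {4:i}
drop 6:b onto {3:b}
drop 7:a onto {5:i, 6:b}
drop 8:o onto {7:a}
drop 9:a onto {8:o}
ground layer = {0:b}
drop-orders for the pieces not yet dropped (sum over which currently-grounded one goes next):
  1 to go: {9} 1
  2 to go: {8,9} 1
  3 to go: {7,8,9} 1
  4 to go: {5,7,8,9} 1  {6,7,8,9} 1
  5 to go: {3,6,7,8,9} 1  {4,5,7,8,9} 1  {5,6,7,8,9} 2
  6 to go: {3,5,6,7,8,9} 3  {4,5,6,7,8,9} 3
  7 to go: {3,4,5,6,7,8,9} 6
  8 to go: {2,3,4,5,6,7,8,9} 6
  if 0:b drops first: 6 orders

6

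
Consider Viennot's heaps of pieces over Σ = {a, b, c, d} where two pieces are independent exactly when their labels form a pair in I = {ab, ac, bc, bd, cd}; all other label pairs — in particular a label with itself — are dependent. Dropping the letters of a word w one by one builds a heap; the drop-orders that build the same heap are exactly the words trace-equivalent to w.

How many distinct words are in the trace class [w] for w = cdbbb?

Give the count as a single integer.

20

piece 0:c — minimal
piece 1:d — minimal
piece 2:b — minimal
piece 3:b rests on {2:b}
piece 4:b rests on {3:b}
minimal pieces: {0:c, 1:d, 2:b}
ways to finish when only these pieces remain (= sum over removing one remaining piece with nothing left below it):
  1 left: {0}→1  {1}→1  {4}→1
  2 left: {0,1}→2  {0,4}→2  {1,4}→2  {3,4}→1
  3 left: {0,1,4}→6  {0,3,4}→3  {1,3,4}→3  {2,3,4}→1
  placing 0:c first → 4 extensions
  placing 1:d first → 4 extensions
  placing 2:b first → 12 extensions
total linear extensions = 20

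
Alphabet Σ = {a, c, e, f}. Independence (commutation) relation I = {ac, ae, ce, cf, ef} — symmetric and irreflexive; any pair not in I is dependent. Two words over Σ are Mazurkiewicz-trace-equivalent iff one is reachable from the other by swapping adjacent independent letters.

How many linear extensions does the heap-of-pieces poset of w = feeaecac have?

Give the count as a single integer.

560

0(f) covers ∅
1(e) covers ∅
2(e) covers 1:e
3(a) covers 0:f
4(e) covers 2:e
5(c) covers ∅
6(a) covers 3:a
7(c) covers 5:c
floor of heap: 0:f, 1:e, 5:c
completions by unplaced set U, small U first (add the entries for U minus each lowest piece of U):
  |U|=1: {4}:1  {6}:1  {7}:1
  |U|=2: {2,4}:1  {3,6}:1  {4,6}:2  {4,7}:2  {5,7}:1  {6,7}:2
  |U|=3: {0,3,6}:1  {1,2,4}:1  {2,4,6}:3  {2,4,7}:3  {3,4,6}:3  {3,6,7}:3  {4,5,7}:3  {4,6,7}:6  {5,6,7}:3
  |U|=4: {0,3,4,6}:4  {0,3,6,7}:4  {1,2,4,6}:4  {1,2,4,7}:4  {2,3,4,6}:6  {2,4,5,7}:6  {2,4,6,7}:12  {3,4,6,7}:12  {3,5,6,7}:6  {4,5,6,7}:12
  |U|=5: {0,2,3,4,6}:10  {0,3,4,6,7}:20  {0,3,5,6,7}:10  {1,2,3,4,6}:10  {1,2,4,5,7}:10  {1,2,4,6,7}:20  {2,3,4,6,7}:30  {2,4,5,6,7}:30  {3,4,5,6,7}:30
  |U|=6: {0,1,2,3,4,6}:20  {0,2,3,4,6,7}:60  {0,3,4,5,6,7}:60  {1,2,3,4,6,7}:60  {1,2,4,5,6,7}:60  {2,3,4,5,6,7}:90
  start at 0(f): 210
  start at 1(e): 210
  start at 5(c): 140
sum over floor = 560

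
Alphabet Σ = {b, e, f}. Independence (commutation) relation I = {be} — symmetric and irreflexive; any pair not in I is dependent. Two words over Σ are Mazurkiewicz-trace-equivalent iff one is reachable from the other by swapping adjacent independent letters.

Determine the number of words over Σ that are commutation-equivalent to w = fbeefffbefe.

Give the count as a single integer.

#0=f has no predecessor
#1=b depends on [0:f]
#2=e depends on [0:f]
#3=e depends on [2:e]
#4=f depends on [1:b, 3:e]
#5=f depends on [4:f]
#6=f depends on [5:f]
#7=b depends on [6:f]
#8=e depends on [6:f]
#9=f depends on [7:b, 8:e]
#10=e depends on [9:f]
sources: [0:f]
N(rest) = Σ N(rest − s) over sources s of rest; N(one piece) = 1:
  size 1 → [10]=1
  size 2 → [9,10]=1
  size 3 → [7,9,10]=1  [8,9,10]=1
  size 4 → [7,8,9,10]=2
  size 5 → [6,7,8,9,10]=2
  size 6 → [5,6,7,8,9,10]=2
  size 7 → [4,5,6,7,8,9,10]=2
  size 8 → [1,4,5,6,7,8,9,10]=2  [3,4,5,6,7,8,9,10]=2
  size 9 → [1,3,4,5,6,7,8,9,10]=4  [2,3,4,5,6,7,8,9,10]=2
  first=0(f) contributes 6

6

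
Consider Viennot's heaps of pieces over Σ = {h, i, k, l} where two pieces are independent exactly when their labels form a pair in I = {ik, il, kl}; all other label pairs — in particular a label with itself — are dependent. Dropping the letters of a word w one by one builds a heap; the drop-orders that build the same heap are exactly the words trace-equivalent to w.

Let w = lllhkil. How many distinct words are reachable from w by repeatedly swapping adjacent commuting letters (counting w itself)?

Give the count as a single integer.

drop 0:l onto floor
drop 1:l onto {0:l}
drop 2:l onto {1:l}
drop 3:h onto {2:l}
drop 4:k onto {3:h}
drop 5:i onto {3:h}
drop 6:l onto {3:h}
ground layer = {0:l}
drop-orders for the pieces not yet dropped (sum over which currently-grounded one goes next):
  1 to go: {4} 1  {5} 1  {6} 1
  2 to go: {4,5} 2  {4,6} 2  {5,6} 2
  3 to go: {4,5,6} 6
  4 to go: {3,4,5,6} 6
  5 to go: {2,3,4,5,6} 6
  if 0:l drops first: 6 orders

6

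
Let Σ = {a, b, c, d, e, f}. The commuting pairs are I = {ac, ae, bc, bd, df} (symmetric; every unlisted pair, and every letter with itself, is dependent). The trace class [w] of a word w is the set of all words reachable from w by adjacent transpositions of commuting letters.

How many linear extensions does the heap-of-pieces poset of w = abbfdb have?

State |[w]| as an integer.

piece 0:a — minimal
piece 1:b rests on {0:a}
piece 2:b rests on {1:b}
piece 3:f rests on {2:b}
piece 4:d rests on {0:a}
piece 5:b rests on {3:f}
minimal pieces: {0:a}
ways to finish when only these pieces remain (= sum over removing one remaining piece with nothing left below it):
  1 left: {4}→1  {5}→1
  2 left: {3,5}→1  {4,5}→2
  3 left: {2,3,5}→1  {3,4,5}→3
  4 left: {1,2,3,5}→1  {2,3,4,5}→4
  placing 0:a first → 5 extensions

5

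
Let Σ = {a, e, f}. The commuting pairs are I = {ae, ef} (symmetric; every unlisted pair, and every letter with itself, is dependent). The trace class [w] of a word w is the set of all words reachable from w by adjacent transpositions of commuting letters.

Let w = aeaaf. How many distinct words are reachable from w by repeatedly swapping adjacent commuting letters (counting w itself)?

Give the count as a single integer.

5

drop 0:a onto floor
drop 1:e onto floor
drop 2:a onto {0:a}
drop 3:a onto {2:a}
drop 4:f onto {3:a}
ground layer = {0:a, 1:e}
drop-orders for the pieces not yet dropped (sum over which currently-grounded one goes next):
  1 to go: {1} 1  {4} 1
  2 to go: {1,4} 2  {3,4} 1
  3 to go: {1,3,4} 3  {2,3,4} 1
  if 0:a drops first: 4 orders
  if 1:e drops first: 1 orders
heap linearizations: 5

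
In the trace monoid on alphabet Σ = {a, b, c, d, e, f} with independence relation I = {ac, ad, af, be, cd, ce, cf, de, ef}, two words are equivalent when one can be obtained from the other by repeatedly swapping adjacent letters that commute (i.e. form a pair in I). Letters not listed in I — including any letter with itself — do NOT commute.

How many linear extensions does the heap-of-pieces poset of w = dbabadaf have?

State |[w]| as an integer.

6

#0=d has no predecessor
#1=b depends on [0:d]
#2=a depends on [1:b]
#3=b depends on [2:a]
#4=a depends on [3:b]
#5=d depends on [3:b]
#6=a depends on [4:a]
#7=f depends on [5:d]
sources: [0:d]
N(rest) = Σ N(rest − s) over sources s of rest; N(one piece) = 1:
  size 1 → [6]=1  [7]=1
  size 2 → [4,6]=1  [5,7]=1  [6,7]=2
  size 3 → [4,6,7]=3  [5,6,7]=3
  size 4 → [4,5,6,7]=6
  size 5 → [3,4,5,6,7]=6
  size 6 → [2,3,4,5,6,7]=6
  first=0(d) contributes 6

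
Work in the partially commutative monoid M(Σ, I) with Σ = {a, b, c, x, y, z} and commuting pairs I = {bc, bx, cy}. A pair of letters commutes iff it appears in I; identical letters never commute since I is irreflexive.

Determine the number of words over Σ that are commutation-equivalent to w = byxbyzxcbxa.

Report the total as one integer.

8

0(b) covers ∅
1(y) covers 0:b
2(x) covers 1:y
3(b) covers 1:y
4(y) covers 2:x, 3:b
5(z) covers 4:y
6(x) covers 5:z
7(c) covers 6:x
8(b) covers 5:z
9(x) covers 7:c
10(a) covers 8:b, 9:x
floor of heap: 0:b
completions by unplaced set U, small U first (add the entries for U minus each lowest piece of U):
  |U|=1: {10}:1
  |U|=2: {8,10}:1  {9,10}:1
  |U|=3: {7,9,10}:1  {8,9,10}:2
  |U|=4: {6,7,9,10}:1  {7,8,9,10}:3
  |U|=5: {6,7,8,9,10}:4
  |U|=6: {5,6,7,8,9,10}:4
  |U|=7: {4,5,6,7,8,9,10}:4
  |U|=8: {2,4,5,6,7,8,9,10}:4  {3,4,5,6,7,8,9,10}:4
  |U|=9: {2,3,4,5,6,7,8,9,10}:8
  start at 0(b): 8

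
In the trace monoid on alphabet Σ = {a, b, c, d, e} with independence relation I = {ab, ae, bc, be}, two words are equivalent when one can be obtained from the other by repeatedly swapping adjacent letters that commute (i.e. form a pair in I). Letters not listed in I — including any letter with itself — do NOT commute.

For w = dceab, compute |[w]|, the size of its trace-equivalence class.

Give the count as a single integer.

drop 0:d onto floor
drop 1:c onto {0:d}
drop 2:e onto {1:c}
drop 3:a onto {1:c}
drop 4:b onto {0:d}
ground layer = {0:d}
drop-orders for the pieces not yet dropped (sum over which currently-grounded one goes next):
  1 to go: {2} 1  {3} 1  {4} 1
  2 to go: {2,3} 2  {2,4} 2  {3,4} 2
  3 to go: {1,2,3} 2  {2,3,4} 6
  if 0:d drops first: 8 orders

8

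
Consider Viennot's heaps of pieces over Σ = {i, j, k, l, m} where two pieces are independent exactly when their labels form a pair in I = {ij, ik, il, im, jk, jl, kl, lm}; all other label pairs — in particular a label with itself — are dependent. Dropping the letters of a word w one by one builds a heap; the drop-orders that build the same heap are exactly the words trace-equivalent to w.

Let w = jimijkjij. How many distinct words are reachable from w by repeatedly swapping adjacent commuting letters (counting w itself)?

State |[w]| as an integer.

#0=j has no predecessor
#1=i has no predecessor
#2=m depends on [0:j]
#3=i depends on [1:i]
#4=j depends on [2:m]
#5=k depends on [2:m]
#6=j depends on [4:j]
#7=i depends on [3:i]
#8=j depends on [6:j]
sources: [0:j, 1:i]
N(rest) = Σ N(rest − s) over sources s of rest; N(one piece) = 1:
  size 1 → [5]=1  [7]=1  [8]=1
  size 2 → [3,7]=1  [5,7]=2  [5,8]=2  [6,8]=1  [7,8]=2
  size 3 → [1,3,7]=1  [3,5,7]=3  [3,7,8]=3  [4,6,8]=1  [5,6,8]=3  [5,7,8]=6  [6,7,8]=3
  size 4 → [1,3,5,7]=4  [1,3,7,8]=4  [3,5,7,8]=12  [3,6,7,8]=6  [4,5,6,8]=4  [4,6,7,8]=4  [5,6,7,8]=12
  size 5 → [1,3,5,7,8]=20  [1,3,6,7,8]=10  [2,4,5,6,8]=4  [3,4,6,7,8]=10  [3,5,6,7,8]=30  [4,5,6,7,8]=20
  size 6 → [0,2,4,5,6,8]=4  [1,3,4,6,7,8]=20  [1,3,5,6,7,8]=60  [2,4,5,6,7,8]=24  [3,4,5,6,7,8]=60
  size 7 → [0,2,4,5,6,7,8]=28  [1,3,4,5,6,7,8]=140  [2,3,4,5,6,7,8]=84
  first=0(j) contributes 224
  first=1(i) contributes 112
|[w]| = 336

336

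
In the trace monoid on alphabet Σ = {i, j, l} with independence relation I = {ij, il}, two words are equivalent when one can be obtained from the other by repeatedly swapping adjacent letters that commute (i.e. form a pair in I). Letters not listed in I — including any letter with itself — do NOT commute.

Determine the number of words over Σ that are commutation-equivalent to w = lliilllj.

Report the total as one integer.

28

0(l) covers ∅
1(l) covers 0:l
2(i) covers ∅
3(i) covers 2:i
4(l) covers 1:l
5(l) covers 4:l
6(l) covers 5:l
7(j) covers 6:l
floor of heap: 0:l, 2:i
completions by unplaced set U, small U first (add the entries for U minus each lowest piece of U):
  |U|=1: {3}:1  {7}:1
  |U|=2: {2,3}:1  {3,7}:2  {6,7}:1
  |U|=3: {2,3,7}:3  {3,6,7}:3  {5,6,7}:1
  |U|=4: {2,3,6,7}:6  {3,5,6,7}:4  {4,5,6,7}:1
  |U|=5: {1,4,5,6,7}:1  {2,3,5,6,7}:10  {3,4,5,6,7}:5
  |U|=6: {0,1,4,5,6,7}:1  {1,3,4,5,6,7}:6  {2,3,4,5,6,7}:15
  start at 0(l): 21
  start at 2(i): 7
sum over floor = 28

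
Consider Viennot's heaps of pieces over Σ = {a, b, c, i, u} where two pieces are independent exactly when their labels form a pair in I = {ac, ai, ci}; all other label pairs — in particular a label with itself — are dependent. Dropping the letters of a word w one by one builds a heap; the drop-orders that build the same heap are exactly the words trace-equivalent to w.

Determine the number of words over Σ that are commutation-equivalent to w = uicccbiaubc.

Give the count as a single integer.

0(u) covers ∅
1(i) covers 0:u
2(c) covers 0:u
3(c) covers 2:c
4(c) covers 3:c
5(b) covers 1:i, 4:c
6(i) covers 5:b
7(a) covers 5:b
8(u) covers 6:i, 7:a
9(b) covers 8:u
10(c) covers 9:b
floor of heap: 0:u
completions by unplaced set U, small U first (add the entries for U minus each lowest piece of U):
  |U|=1: {10}:1
  |U|=2: {9,10}:1
  |U|=3: {8,9,10}:1
  |U|=4: {6,8,9,10}:1  {7,8,9,10}:1
  |U|=5: {6,7,8,9,10}:2
  |U|=6: {5,6,7,8,9,10}:2
  |U|=7: {1,5,6,7,8,9,10}:2  {4,5,6,7,8,9,10}:2
  |U|=8: {1,4,5,6,7,8,9,10}:4  {3,4,5,6,7,8,9,10}:2
  |U|=9: {1,3,4,5,6,7,8,9,10}:6  {2,3,4,5,6,7,8,9,10}:2
  start at 0(u): 8

8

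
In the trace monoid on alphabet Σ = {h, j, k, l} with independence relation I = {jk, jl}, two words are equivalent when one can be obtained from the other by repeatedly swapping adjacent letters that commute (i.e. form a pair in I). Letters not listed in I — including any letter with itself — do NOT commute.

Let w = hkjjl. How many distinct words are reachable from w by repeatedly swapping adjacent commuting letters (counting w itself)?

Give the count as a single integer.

#0=h has no predecessor
#1=k depends on [0:h]
#2=j depends on [0:h]
#3=j depends on [2:j]
#4=l depends on [1:k]
sources: [0:h]
N(rest) = Σ N(rest − s) over sources s of rest; N(one piece) = 1:
  size 1 → [3]=1  [4]=1
  size 2 → [1,4]=1  [2,3]=1  [3,4]=2
  size 3 → [1,3,4]=3  [2,3,4]=3
  first=0(h) contributes 6

6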